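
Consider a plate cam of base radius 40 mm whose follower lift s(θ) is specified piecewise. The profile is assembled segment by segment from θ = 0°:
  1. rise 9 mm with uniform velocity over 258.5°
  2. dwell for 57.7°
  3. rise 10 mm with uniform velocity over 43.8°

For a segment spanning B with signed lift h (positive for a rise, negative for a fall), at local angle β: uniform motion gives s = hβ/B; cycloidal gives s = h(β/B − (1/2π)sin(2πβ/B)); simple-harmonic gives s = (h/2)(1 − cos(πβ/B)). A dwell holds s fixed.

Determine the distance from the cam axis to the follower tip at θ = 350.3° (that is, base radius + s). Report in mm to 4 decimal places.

seg 1 [0°–258.5°] uniform, h=9: full span → s += 9 → s = 9.0000
seg 2 [258.5°–316.2°] dwell: s stays 9.0000
seg 3 [316.2°–360°] uniform, h=10: θ=350.3° here. β=34.1, B=43.8. 10·34.1/43.8 = 7.7854 → s = 16.7854
radial distance = base radius + s = 40 + 16.7854 = 56.7854

56.7854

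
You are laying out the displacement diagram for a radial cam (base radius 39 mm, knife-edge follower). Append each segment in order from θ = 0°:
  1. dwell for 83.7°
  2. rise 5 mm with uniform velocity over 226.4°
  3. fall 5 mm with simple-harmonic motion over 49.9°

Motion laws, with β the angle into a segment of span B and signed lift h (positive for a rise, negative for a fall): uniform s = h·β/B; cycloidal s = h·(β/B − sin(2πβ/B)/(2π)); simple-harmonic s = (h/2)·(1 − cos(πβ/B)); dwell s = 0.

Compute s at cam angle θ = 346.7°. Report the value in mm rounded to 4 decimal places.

seg 1 [0°–83.7°] dwell: s stays 0.0000
seg 2 [83.7°–310.1°] uniform, h=5: full span → s += 5 → s = 5.0000
seg 3 [310.1°–360°] simple-harmonic, h=-5: θ=346.7° here. β=36.6, B=49.9. -5/2·(1 − cos(π·0.7335)) = -4.1736 → s = 0.8264

0.8264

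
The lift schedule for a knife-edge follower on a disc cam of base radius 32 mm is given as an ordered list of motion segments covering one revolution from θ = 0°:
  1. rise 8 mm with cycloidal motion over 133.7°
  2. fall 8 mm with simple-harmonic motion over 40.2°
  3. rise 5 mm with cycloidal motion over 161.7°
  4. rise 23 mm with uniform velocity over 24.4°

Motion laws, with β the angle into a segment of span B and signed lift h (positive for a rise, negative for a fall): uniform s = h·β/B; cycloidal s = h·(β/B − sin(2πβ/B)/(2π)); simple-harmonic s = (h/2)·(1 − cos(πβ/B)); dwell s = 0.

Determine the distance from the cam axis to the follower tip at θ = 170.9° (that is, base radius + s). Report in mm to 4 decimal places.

seg 1 [0°–133.7°] cycloidal, h=8: full span → s += 8 → s = 8.0000
seg 2 [133.7°–173.9°] simple-harmonic, h=-8: θ=170.9° here. β=37.2, B=40.2. -8/2·(1 − cos(π·0.9254)) = -7.8906 → s = 0.1094
radial distance = base radius + s = 32 + 0.1094 = 32.1094

32.1094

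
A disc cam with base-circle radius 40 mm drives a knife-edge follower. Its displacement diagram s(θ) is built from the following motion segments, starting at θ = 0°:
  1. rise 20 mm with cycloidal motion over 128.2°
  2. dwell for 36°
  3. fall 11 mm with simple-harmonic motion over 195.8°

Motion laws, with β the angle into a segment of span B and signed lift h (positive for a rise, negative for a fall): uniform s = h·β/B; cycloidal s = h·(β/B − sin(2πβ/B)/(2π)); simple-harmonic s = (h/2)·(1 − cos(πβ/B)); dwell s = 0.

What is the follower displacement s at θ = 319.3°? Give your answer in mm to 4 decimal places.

seg 1 [0°–128.2°] cycloidal, h=20: full span → s += 20 → s = 20.0000
seg 2 [128.2°–164.2°] dwell: s stays 20.0000
seg 3 [164.2°–360°] simple-harmonic, h=-11: θ=319.3° here. β=155.1, B=195.8. -11/2·(1 − cos(π·0.7921)) = -9.8684 → s = 10.1316

10.1316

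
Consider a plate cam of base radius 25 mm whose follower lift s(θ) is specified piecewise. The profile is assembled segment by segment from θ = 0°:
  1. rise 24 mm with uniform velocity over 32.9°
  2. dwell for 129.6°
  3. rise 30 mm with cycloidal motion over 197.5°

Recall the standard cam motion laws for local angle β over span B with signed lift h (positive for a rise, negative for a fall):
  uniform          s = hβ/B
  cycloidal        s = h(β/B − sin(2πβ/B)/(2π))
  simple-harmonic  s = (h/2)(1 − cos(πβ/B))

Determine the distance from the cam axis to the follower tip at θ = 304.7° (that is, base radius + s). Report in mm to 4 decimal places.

seg 1 [0°–32.9°] uniform, h=24: full span → s += 24 → s = 24.0000
seg 2 [32.9°–162.5°] dwell: s stays 24.0000
seg 3 [162.5°–360°] cycloidal, h=30: θ=304.7° here. β=142.2, B=197.5. 30·(0.7200 − sin(2π·0.7200)/(2π)) = 26.2901 → s = 50.2901
radial distance = base radius + s = 25 + 50.2901 = 75.2901

75.2901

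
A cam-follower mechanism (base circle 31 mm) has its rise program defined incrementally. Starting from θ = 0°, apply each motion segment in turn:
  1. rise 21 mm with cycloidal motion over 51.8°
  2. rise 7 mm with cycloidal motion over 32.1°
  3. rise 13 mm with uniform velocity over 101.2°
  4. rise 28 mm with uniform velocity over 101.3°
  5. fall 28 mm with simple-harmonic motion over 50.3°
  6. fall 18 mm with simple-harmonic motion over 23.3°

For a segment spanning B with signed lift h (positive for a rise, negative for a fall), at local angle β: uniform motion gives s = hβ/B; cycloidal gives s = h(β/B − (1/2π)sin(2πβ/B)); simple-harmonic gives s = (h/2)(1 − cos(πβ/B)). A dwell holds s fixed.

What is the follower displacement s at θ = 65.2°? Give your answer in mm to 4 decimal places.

seg 1 [0°–51.8°] cycloidal, h=21: full span → s += 21 → s = 21.0000
seg 2 [51.8°–83.9°] cycloidal, h=7: θ=65.2° here. β=13.4, B=32.1. 7·(0.4174 − sin(2π·0.4174)/(2π)) = 2.3698 → s = 23.3698

23.3698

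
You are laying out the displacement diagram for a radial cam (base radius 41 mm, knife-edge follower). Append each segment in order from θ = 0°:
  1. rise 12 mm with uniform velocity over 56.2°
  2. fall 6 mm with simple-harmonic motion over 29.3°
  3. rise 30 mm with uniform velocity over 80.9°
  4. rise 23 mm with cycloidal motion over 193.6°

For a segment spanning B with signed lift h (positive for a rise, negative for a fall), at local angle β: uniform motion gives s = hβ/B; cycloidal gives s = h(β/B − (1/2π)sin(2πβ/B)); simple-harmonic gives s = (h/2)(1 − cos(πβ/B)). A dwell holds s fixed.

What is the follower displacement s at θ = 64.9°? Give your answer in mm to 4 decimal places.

seg 1 [0°–56.2°] uniform, h=12: full span → s += 12 → s = 12.0000
seg 2 [56.2°–85.5°] simple-harmonic, h=-6: θ=64.9° here. β=8.7, B=29.3. -6/2·(1 − cos(π·0.2969)) = -1.2133 → s = 10.7867

10.7867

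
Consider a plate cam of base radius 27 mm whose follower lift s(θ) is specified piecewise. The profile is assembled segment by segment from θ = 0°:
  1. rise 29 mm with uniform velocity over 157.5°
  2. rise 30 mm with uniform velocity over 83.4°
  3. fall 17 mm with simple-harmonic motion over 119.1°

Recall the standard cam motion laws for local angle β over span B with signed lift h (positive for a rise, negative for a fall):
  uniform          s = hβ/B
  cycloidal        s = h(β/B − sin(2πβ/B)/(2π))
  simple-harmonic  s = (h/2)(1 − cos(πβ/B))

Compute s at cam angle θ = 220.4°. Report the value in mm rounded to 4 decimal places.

seg 1 [0°–157.5°] uniform, h=29: full span → s += 29 → s = 29.0000
seg 2 [157.5°–240.9°] uniform, h=30: θ=220.4° here. β=62.9, B=83.4. 30·62.9/83.4 = 22.6259 → s = 51.6259

51.6259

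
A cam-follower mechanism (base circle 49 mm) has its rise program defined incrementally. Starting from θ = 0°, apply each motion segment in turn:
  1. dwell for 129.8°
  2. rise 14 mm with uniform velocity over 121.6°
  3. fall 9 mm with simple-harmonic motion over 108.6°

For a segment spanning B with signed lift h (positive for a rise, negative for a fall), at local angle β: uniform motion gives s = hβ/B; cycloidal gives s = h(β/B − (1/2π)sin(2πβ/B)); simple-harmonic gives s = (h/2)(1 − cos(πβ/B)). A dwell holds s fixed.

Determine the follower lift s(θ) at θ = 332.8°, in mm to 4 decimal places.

seg 1 [0°–129.8°] dwell: s stays 0.0000
seg 2 [129.8°–251.4°] uniform, h=14: full span → s += 14 → s = 14.0000
seg 3 [251.4°–360°] simple-harmonic, h=-9: θ=332.8° here. β=81.4, B=108.6. -9/2·(1 − cos(π·0.7495)) = -7.6774 → s = 6.3226

6.3226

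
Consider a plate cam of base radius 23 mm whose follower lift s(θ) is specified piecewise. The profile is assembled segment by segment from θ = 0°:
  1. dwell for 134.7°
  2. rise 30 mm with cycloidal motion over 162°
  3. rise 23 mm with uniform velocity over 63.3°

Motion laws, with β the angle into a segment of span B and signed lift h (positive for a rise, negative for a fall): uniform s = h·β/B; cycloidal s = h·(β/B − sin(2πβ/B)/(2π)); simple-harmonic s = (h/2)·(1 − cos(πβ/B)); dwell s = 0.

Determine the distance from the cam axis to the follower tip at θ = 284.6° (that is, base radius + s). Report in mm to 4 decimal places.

seg 1 [0°–134.7°] dwell: s stays 0.0000
seg 2 [134.7°–296.7°] cycloidal, h=30: θ=284.6° here. β=149.9, B=162. 30·(0.9253 − sin(2π·0.9253)/(2π)) = 29.9187 → s = 29.9187
radial distance = base radius + s = 23 + 29.9187 = 52.9187

52.9187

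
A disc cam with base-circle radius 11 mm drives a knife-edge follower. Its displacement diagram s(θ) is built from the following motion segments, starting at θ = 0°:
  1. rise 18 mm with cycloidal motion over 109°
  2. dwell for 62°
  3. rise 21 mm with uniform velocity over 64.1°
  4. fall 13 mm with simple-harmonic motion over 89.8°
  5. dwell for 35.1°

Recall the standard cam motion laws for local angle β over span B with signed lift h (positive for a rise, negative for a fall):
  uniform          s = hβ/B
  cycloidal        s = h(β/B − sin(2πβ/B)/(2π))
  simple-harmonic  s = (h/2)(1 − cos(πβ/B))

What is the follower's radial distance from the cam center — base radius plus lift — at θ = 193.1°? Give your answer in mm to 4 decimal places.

seg 1 [0°–109°] cycloidal, h=18: full span → s += 18 → s = 18.0000
seg 2 [109°–171°] dwell: s stays 18.0000
seg 3 [171°–235.1°] uniform, h=21: θ=193.1° here. β=22.1, B=64.1. 21·22.1/64.1 = 7.2402 → s = 25.2402
radial distance = base radius + s = 11 + 25.2402 = 36.2402

36.2402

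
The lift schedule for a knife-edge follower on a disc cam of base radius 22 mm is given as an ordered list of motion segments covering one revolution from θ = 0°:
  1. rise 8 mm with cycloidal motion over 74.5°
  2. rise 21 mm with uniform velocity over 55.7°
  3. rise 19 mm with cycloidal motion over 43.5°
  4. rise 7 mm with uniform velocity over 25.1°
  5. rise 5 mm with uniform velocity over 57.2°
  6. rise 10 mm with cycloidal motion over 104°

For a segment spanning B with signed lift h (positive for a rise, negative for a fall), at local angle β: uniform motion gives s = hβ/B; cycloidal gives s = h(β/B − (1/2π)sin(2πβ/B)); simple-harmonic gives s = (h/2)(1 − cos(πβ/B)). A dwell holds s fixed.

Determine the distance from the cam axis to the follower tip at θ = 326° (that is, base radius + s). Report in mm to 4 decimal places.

seg 1 [0°–74.5°] cycloidal, h=8: full span → s += 8 → s = 8.0000
seg 2 [74.5°–130.2°] uniform, h=21: full span → s += 21 → s = 29.0000
seg 3 [130.2°–173.7°] cycloidal, h=19: full span → s += 19 → s = 48.0000
seg 4 [173.7°–198.8°] uniform, h=7: full span → s += 7 → s = 55.0000
seg 5 [198.8°–256°] uniform, h=5: full span → s += 5 → s = 60.0000
seg 6 [256°–360°] cycloidal, h=10: θ=326° here. β=70, B=104. 10·(0.6731 − sin(2π·0.6731)/(2π)) = 8.1400 → s = 68.1400
radial distance = base radius + s = 22 + 68.1400 = 90.1400

90.1400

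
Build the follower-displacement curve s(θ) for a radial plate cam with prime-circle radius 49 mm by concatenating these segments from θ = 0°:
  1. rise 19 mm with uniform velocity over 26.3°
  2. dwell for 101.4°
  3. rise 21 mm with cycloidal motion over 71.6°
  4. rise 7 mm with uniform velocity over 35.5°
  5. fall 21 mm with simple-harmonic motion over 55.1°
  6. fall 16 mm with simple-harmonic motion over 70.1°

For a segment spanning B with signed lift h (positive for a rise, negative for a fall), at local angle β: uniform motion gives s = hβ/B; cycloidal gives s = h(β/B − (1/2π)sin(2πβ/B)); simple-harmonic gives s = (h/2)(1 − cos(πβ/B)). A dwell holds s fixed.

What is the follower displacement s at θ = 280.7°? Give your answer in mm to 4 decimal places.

seg 1 [0°–26.3°] uniform, h=19: full span → s += 19 → s = 19.0000
seg 2 [26.3°–127.7°] dwell: s stays 19.0000
seg 3 [127.7°–199.3°] cycloidal, h=21: full span → s += 21 → s = 40.0000
seg 4 [199.3°–234.8°] uniform, h=7: full span → s += 7 → s = 47.0000
seg 5 [234.8°–289.9°] simple-harmonic, h=-21: θ=280.7° here. β=45.9, B=55.1. -21/2·(1 − cos(π·0.8330)) = -19.5883 → s = 27.4117

27.4117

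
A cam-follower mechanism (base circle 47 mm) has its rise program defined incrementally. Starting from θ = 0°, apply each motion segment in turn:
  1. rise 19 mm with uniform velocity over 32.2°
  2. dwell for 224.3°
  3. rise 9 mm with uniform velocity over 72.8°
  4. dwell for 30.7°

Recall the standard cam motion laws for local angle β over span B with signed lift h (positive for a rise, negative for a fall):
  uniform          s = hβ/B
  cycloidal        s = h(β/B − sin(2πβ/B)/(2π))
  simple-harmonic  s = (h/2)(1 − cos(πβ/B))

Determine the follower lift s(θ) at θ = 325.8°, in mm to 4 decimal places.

seg 1 [0°–32.2°] uniform, h=19: full span → s += 19 → s = 19.0000
seg 2 [32.2°–256.5°] dwell: s stays 19.0000
seg 3 [256.5°–329.3°] uniform, h=9: θ=325.8° here. β=69.3, B=72.8. 9·69.3/72.8 = 8.5673 → s = 27.5673

27.5673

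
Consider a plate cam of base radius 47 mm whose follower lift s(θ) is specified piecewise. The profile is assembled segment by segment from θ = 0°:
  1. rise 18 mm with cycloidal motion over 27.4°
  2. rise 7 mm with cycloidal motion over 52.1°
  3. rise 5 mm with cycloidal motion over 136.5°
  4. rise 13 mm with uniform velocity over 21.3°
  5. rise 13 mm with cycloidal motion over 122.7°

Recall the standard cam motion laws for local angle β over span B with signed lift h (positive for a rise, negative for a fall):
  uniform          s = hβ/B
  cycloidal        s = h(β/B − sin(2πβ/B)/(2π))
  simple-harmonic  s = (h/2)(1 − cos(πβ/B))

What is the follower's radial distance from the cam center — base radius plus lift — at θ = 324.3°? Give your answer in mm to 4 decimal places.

seg 1 [0°–27.4°] cycloidal, h=18: full span → s += 18 → s = 18.0000
seg 2 [27.4°–79.5°] cycloidal, h=7: full span → s += 7 → s = 25.0000
seg 3 [79.5°–216°] cycloidal, h=5: full span → s += 5 → s = 30.0000
seg 4 [216°–237.3°] uniform, h=13: full span → s += 13 → s = 43.0000
seg 5 [237.3°–360°] cycloidal, h=13: θ=324.3° here. β=87, B=122.7. 13·(0.7090 − sin(2π·0.7090)/(2π)) = 11.2185 → s = 54.2185
radial distance = base radius + s = 47 + 54.2185 = 101.2185

101.2185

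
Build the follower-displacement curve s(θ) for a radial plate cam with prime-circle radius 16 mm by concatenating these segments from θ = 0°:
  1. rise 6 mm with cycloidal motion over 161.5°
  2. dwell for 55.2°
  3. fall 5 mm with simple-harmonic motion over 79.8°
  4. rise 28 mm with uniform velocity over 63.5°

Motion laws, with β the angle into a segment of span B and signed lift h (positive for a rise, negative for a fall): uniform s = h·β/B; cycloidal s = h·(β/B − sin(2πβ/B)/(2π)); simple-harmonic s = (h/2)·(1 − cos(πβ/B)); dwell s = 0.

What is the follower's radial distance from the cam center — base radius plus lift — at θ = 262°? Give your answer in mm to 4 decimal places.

seg 1 [0°–161.5°] cycloidal, h=6: full span → s += 6 → s = 6.0000
seg 2 [161.5°–216.7°] dwell: s stays 6.0000
seg 3 [216.7°–296.5°] simple-harmonic, h=-5: θ=262° here. β=45.3, B=79.8. -5/2·(1 − cos(π·0.5677)) = -3.0275 → s = 2.9725
radial distance = base radius + s = 16 + 2.9725 = 18.9725

18.9725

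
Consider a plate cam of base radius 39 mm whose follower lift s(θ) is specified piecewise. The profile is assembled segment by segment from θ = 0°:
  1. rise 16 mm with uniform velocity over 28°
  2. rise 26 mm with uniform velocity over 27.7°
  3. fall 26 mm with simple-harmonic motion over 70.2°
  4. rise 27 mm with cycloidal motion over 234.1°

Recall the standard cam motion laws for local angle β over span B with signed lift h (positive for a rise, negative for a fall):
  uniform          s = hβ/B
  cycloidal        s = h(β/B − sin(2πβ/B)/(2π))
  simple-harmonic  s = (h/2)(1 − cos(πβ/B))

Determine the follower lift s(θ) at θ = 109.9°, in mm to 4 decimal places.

seg 1 [0°–28°] uniform, h=16: full span → s += 16 → s = 16.0000
seg 2 [28°–55.7°] uniform, h=26: full span → s += 26 → s = 42.0000
seg 3 [55.7°–125.9°] simple-harmonic, h=-26: θ=109.9° here. β=54.2, B=70.2. -26/2·(1 − cos(π·0.7721)) = -22.8074 → s = 19.1926

19.1926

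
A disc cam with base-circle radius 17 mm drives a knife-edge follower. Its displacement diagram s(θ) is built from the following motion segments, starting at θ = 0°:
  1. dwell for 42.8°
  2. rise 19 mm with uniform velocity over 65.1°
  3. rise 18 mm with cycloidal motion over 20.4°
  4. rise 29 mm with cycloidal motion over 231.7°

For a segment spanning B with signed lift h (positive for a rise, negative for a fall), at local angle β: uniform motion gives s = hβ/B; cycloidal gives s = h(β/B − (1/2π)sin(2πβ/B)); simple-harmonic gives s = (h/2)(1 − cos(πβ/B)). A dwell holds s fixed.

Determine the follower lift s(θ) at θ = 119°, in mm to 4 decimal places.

seg 1 [0°–42.8°] dwell: s stays 0.0000
seg 2 [42.8°–107.9°] uniform, h=19: full span → s += 19 → s = 19.0000
seg 3 [107.9°–128.3°] cycloidal, h=18: θ=119° here. β=11.1, B=20.4. 18·(0.5441 − sin(2π·0.5441)/(2π)) = 10.5781 → s = 29.5781

29.5781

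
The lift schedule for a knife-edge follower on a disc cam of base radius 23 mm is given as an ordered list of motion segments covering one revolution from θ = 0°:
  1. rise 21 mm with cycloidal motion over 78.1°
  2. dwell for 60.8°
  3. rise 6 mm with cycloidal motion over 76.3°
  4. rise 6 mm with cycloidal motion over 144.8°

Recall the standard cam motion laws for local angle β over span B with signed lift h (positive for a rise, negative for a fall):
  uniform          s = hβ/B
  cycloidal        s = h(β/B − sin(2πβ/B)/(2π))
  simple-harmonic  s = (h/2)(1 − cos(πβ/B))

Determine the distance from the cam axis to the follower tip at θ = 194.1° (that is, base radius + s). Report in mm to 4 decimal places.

seg 1 [0°–78.1°] cycloidal, h=21: full span → s += 21 → s = 21.0000
seg 2 [78.1°–138.9°] dwell: s stays 21.0000
seg 3 [138.9°–215.2°] cycloidal, h=6: θ=194.1° here. β=55.2, B=76.3. 6·(0.7235 − sin(2π·0.7235)/(2π)) = 5.2824 → s = 26.2824
radial distance = base radius + s = 23 + 26.2824 = 49.2824

49.2824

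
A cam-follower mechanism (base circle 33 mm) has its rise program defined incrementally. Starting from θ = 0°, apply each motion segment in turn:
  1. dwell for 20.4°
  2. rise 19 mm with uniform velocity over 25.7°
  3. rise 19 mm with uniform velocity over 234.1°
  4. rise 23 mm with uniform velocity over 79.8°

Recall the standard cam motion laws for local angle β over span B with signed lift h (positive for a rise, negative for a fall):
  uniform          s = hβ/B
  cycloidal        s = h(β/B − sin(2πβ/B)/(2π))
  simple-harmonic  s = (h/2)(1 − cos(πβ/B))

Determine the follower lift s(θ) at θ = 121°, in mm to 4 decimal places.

seg 1 [0°–20.4°] dwell: s stays 0.0000
seg 2 [20.4°–46.1°] uniform, h=19: full span → s += 19 → s = 19.0000
seg 3 [46.1°–280.2°] uniform, h=19: θ=121° here. β=74.9, B=234.1. 19·74.9/234.1 = 6.0790 → s = 25.0790

25.0790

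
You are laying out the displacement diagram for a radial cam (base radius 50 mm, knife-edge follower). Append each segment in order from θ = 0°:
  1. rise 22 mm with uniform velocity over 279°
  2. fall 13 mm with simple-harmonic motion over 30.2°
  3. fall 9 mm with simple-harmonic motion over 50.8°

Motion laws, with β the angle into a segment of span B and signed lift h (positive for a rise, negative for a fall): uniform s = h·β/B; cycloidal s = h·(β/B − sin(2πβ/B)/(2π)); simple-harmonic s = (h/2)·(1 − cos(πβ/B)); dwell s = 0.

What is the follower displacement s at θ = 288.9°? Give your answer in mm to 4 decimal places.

seg 1 [0°–279°] uniform, h=22: full span → s += 22 → s = 22.0000
seg 2 [279°–309.2°] simple-harmonic, h=-13: θ=288.9° here. β=9.9, B=30.2. -13/2·(1 − cos(π·0.3278)) = -3.1529 → s = 18.8471

18.8471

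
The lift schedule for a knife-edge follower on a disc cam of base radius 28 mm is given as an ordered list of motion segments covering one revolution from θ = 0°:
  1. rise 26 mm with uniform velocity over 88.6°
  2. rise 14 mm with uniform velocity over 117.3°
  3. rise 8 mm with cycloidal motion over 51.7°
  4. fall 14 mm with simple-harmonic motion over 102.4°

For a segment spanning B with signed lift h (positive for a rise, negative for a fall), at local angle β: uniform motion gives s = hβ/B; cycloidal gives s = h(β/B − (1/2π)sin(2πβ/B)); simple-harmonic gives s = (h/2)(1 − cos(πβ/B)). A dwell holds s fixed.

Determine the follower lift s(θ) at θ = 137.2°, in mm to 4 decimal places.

seg 1 [0°–88.6°] uniform, h=26: full span → s += 26 → s = 26.0000
seg 2 [88.6°–205.9°] uniform, h=14: θ=137.2° here. β=48.6, B=117.3. 14·48.6/117.3 = 5.8005 → s = 31.8005

31.8005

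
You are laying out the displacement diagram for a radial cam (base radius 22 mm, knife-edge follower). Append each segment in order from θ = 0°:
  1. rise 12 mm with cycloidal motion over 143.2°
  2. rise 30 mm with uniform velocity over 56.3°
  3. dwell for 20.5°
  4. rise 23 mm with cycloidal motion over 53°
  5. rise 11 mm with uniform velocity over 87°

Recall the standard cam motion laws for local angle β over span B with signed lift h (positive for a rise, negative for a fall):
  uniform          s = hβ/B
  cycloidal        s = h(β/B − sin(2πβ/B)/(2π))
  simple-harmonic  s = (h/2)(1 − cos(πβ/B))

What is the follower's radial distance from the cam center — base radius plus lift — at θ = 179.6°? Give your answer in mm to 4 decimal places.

seg 1 [0°–143.2°] cycloidal, h=12: full span → s += 12 → s = 12.0000
seg 2 [143.2°–199.5°] uniform, h=30: θ=179.6° here. β=36.4, B=56.3. 30·36.4/56.3 = 19.3961 → s = 31.3961
radial distance = base radius + s = 22 + 31.3961 = 53.3961

53.3961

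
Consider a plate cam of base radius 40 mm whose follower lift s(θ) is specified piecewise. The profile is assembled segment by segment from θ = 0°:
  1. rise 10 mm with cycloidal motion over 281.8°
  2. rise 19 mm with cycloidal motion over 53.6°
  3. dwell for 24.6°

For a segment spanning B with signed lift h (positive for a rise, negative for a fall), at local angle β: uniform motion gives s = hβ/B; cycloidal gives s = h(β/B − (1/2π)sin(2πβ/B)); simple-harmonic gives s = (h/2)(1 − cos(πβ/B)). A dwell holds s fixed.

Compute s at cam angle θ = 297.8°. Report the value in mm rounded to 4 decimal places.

seg 1 [0°–281.8°] cycloidal, h=10: full span → s += 10 → s = 10.0000
seg 2 [281.8°–335.4°] cycloidal, h=19: θ=297.8° here. β=16, B=53.6. 19·(0.2985 − sin(2π·0.2985)/(2π)) = 2.7871 → s = 12.7871

12.7871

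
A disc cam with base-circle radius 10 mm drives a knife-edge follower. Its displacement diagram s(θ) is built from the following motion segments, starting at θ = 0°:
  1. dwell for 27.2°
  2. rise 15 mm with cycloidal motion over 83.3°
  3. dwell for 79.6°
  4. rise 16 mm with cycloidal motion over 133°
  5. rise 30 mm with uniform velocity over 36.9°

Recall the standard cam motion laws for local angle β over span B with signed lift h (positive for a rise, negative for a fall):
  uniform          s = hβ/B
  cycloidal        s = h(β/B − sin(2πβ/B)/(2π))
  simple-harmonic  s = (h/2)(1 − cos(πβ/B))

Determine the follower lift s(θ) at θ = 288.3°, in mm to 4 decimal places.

seg 1 [0°–27.2°] dwell: s stays 0.0000
seg 2 [27.2°–110.5°] cycloidal, h=15: full span → s += 15 → s = 15.0000
seg 3 [110.5°–190.1°] dwell: s stays 15.0000
seg 4 [190.1°–323.1°] cycloidal, h=16: θ=288.3° here. β=98.2, B=133. 16·(0.7383 − sin(2π·0.7383)/(2π)) = 14.3532 → s = 29.3532

29.3532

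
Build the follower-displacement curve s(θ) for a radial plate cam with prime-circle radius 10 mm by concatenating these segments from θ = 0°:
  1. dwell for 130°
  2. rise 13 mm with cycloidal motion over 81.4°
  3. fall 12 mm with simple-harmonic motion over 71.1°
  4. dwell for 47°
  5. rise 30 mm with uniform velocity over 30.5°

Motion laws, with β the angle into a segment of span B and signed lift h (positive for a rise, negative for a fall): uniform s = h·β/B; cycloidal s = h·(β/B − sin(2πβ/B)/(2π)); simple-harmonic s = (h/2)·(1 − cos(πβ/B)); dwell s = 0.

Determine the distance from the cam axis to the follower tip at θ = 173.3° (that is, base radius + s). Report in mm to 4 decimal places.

seg 1 [0°–130°] dwell: s stays 0.0000
seg 2 [130°–211.4°] cycloidal, h=13: θ=173.3° here. β=43.3, B=81.4. 13·(0.5319 − sin(2π·0.5319)/(2π)) = 7.3277 → s = 7.3277
radial distance = base radius + s = 10 + 7.3277 = 17.3277

17.3277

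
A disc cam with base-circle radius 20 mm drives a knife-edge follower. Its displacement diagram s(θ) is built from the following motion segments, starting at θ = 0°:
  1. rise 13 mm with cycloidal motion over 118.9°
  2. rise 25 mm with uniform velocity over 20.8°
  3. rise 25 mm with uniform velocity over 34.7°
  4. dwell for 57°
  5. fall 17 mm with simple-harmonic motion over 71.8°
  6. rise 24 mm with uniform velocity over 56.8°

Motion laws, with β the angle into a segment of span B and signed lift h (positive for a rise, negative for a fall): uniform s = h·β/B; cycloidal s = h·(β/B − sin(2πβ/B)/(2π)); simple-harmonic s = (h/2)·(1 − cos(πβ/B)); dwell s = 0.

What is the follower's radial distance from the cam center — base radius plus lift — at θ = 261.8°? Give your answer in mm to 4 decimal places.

seg 1 [0°–118.9°] cycloidal, h=13: full span → s += 13 → s = 13.0000
seg 2 [118.9°–139.7°] uniform, h=25: full span → s += 25 → s = 38.0000
seg 3 [139.7°–174.4°] uniform, h=25: full span → s += 25 → s = 63.0000
seg 4 [174.4°–231.4°] dwell: s stays 63.0000
seg 5 [231.4°–303.2°] simple-harmonic, h=-17: θ=261.8° here. β=30.4, B=71.8. -17/2·(1 − cos(π·0.4234)) = -6.4742 → s = 56.5258
radial distance = base radius + s = 20 + 56.5258 = 76.5258

76.5258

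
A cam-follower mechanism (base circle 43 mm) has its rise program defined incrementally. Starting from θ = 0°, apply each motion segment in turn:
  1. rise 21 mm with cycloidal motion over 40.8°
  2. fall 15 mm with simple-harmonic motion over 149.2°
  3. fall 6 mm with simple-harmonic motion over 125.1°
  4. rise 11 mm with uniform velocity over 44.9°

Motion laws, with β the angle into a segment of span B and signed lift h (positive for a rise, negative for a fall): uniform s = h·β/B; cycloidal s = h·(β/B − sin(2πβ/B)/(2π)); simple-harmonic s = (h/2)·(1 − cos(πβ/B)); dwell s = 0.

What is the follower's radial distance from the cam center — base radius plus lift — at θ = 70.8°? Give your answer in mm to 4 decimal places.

seg 1 [0°–40.8°] cycloidal, h=21: full span → s += 21 → s = 21.0000
seg 2 [40.8°–190°] simple-harmonic, h=-15: θ=70.8° here. β=30, B=149.2. -15/2·(1 − cos(π·0.2011)) = -1.4473 → s = 19.5527
radial distance = base radius + s = 43 + 19.5527 = 62.5527

62.5527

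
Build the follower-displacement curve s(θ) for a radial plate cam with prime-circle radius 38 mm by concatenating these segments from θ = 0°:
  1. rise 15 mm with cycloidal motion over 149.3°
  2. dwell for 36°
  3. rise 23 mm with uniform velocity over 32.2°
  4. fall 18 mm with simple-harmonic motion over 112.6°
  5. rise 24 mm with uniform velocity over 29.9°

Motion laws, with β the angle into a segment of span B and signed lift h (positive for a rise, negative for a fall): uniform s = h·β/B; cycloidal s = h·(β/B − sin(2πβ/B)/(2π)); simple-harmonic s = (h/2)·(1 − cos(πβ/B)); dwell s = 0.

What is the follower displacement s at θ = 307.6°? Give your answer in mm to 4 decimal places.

seg 1 [0°–149.3°] cycloidal, h=15: full span → s += 15 → s = 15.0000
seg 2 [149.3°–185.3°] dwell: s stays 15.0000
seg 3 [185.3°–217.5°] uniform, h=23: full span → s += 23 → s = 38.0000
seg 4 [217.5°–330.1°] simple-harmonic, h=-18: θ=307.6° here. β=90.1, B=112.6. -18/2·(1 − cos(π·0.8002)) = -16.2841 → s = 21.7159

21.7159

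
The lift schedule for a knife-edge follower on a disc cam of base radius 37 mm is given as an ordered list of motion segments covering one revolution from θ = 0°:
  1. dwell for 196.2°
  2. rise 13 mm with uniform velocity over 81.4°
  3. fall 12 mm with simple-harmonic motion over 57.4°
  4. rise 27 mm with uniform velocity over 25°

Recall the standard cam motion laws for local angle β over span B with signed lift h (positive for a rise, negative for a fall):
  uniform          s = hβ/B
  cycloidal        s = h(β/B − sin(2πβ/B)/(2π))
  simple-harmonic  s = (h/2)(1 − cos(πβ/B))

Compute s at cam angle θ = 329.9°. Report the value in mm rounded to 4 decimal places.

seg 1 [0°–196.2°] dwell: s stays 0.0000
seg 2 [196.2°–277.6°] uniform, h=13: full span → s += 13 → s = 13.0000
seg 3 [277.6°–335°] simple-harmonic, h=-12: θ=329.9° here. β=52.3, B=57.4. -12/2·(1 − cos(π·0.9111)) = -11.7678 → s = 1.2322

1.2322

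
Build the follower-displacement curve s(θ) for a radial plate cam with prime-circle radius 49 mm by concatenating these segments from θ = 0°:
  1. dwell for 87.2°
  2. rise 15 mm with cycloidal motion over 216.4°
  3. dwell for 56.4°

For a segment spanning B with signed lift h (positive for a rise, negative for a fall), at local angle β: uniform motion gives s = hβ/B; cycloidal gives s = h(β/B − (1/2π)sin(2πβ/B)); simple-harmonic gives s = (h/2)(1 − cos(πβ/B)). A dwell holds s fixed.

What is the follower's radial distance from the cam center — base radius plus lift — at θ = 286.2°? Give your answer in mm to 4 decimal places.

seg 1 [0°–87.2°] dwell: s stays 0.0000
seg 2 [87.2°–303.6°] cycloidal, h=15: θ=286.2° here. β=199, B=216.4. 15·(0.9196 − sin(2π·0.9196)/(2π)) = 14.9493 → s = 14.9493
radial distance = base radius + s = 49 + 14.9493 = 63.9493

63.9493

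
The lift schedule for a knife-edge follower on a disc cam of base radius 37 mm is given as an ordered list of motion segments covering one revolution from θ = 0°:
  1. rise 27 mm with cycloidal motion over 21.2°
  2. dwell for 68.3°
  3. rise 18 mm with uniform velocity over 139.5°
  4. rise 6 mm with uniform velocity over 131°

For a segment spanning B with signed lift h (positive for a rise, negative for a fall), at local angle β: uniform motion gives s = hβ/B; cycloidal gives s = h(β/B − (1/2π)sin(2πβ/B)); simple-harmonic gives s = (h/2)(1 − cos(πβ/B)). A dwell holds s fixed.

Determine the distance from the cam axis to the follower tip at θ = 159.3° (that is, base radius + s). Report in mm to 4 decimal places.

seg 1 [0°–21.2°] cycloidal, h=27: full span → s += 27 → s = 27.0000
seg 2 [21.2°–89.5°] dwell: s stays 27.0000
seg 3 [89.5°–229°] uniform, h=18: θ=159.3° here. β=69.8, B=139.5. 18·69.8/139.5 = 9.0065 → s = 36.0065
radial distance = base radius + s = 37 + 36.0065 = 73.0065

73.0065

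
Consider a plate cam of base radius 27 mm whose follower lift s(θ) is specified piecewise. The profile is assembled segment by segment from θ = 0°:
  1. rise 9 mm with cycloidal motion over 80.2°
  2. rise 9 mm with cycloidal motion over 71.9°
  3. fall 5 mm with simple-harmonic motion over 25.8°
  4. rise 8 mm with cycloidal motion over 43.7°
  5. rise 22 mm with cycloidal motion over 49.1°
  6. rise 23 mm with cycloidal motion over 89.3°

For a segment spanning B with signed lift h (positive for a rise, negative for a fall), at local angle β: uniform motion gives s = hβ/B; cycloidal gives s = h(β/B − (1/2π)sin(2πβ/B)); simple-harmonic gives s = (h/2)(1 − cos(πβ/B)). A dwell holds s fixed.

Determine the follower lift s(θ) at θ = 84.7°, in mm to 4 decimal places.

seg 1 [0°–80.2°] cycloidal, h=9: full span → s += 9 → s = 9.0000
seg 2 [80.2°–152.1°] cycloidal, h=9: θ=84.7° here. β=4.5, B=71.9. 9·(0.0626 − sin(2π·0.0626)/(2π)) = 0.0144 → s = 9.0144

9.0144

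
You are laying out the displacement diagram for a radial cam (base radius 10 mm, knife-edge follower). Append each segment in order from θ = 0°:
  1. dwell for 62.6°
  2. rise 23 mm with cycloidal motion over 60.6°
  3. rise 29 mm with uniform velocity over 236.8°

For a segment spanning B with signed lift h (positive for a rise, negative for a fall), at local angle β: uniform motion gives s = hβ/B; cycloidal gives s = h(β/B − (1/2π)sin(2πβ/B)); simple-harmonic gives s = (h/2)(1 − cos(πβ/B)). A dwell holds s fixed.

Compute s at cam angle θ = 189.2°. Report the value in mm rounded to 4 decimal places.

seg 1 [0°–62.6°] dwell: s stays 0.0000
seg 2 [62.6°–123.2°] cycloidal, h=23: full span → s += 23 → s = 23.0000
seg 3 [123.2°–360°] uniform, h=29: θ=189.2° here. β=66, B=236.8. 29·66/236.8 = 8.0828 → s = 31.0828

31.0828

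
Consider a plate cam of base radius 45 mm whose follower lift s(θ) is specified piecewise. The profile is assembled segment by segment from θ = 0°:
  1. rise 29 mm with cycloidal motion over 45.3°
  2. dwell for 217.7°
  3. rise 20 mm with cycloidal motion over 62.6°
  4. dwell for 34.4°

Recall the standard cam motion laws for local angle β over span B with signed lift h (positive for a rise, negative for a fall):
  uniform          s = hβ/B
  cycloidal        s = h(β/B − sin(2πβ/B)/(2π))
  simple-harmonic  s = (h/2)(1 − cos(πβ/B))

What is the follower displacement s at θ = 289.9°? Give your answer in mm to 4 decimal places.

seg 1 [0°–45.3°] cycloidal, h=29: full span → s += 29 → s = 29.0000
seg 2 [45.3°–263°] dwell: s stays 29.0000
seg 3 [263°–325.6°] cycloidal, h=20: θ=289.9° here. β=26.9, B=62.6. 20·(0.4297 − sin(2π·0.4297)/(2π)) = 7.2338 → s = 36.2338

36.2338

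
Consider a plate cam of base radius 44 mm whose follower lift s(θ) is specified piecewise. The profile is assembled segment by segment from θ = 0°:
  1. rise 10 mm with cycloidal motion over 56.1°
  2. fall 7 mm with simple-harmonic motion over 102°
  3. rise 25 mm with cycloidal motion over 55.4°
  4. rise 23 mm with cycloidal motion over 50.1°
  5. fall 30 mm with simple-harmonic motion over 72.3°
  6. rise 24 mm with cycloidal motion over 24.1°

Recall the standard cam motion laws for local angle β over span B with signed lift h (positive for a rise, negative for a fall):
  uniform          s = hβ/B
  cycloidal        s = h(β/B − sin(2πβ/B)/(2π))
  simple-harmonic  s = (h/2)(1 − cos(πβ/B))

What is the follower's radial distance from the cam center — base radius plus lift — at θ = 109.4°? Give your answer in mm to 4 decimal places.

seg 1 [0°–56.1°] cycloidal, h=10: full span → s += 10 → s = 10.0000
seg 2 [56.1°–158.1°] simple-harmonic, h=-7: θ=109.4° here. β=53.3, B=102. -7/2·(1 − cos(π·0.5225)) = -3.7477 → s = 6.2523
radial distance = base radius + s = 44 + 6.2523 = 50.2523

50.2523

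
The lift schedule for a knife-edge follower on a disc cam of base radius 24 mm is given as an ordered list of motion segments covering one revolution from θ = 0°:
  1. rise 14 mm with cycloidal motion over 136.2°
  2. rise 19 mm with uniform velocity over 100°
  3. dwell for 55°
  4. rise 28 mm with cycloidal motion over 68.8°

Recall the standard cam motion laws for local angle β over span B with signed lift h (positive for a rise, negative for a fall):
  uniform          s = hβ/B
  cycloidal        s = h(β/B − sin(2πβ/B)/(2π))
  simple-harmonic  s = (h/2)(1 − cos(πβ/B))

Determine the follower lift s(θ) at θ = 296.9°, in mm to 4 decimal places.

seg 1 [0°–136.2°] cycloidal, h=14: full span → s += 14 → s = 14.0000
seg 2 [136.2°–236.2°] uniform, h=19: full span → s += 19 → s = 33.0000
seg 3 [236.2°–291.2°] dwell: s stays 33.0000
seg 4 [291.2°–360°] cycloidal, h=28: θ=296.9° here. β=5.7, B=68.8. 28·(0.0828 − sin(2π·0.0828)/(2π)) = 0.1034 → s = 33.1034

33.1034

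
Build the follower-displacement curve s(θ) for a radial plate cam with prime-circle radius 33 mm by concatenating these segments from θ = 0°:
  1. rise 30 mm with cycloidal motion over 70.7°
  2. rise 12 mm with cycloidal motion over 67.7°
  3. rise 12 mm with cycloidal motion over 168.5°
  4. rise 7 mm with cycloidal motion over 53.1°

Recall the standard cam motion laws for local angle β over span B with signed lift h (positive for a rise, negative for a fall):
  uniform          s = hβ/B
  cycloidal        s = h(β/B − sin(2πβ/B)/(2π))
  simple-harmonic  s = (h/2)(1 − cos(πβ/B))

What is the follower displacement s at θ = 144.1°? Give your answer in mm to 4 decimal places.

seg 1 [0°–70.7°] cycloidal, h=30: full span → s += 30 → s = 30.0000
seg 2 [70.7°–138.4°] cycloidal, h=12: full span → s += 12 → s = 42.0000
seg 3 [138.4°–306.9°] cycloidal, h=12: θ=144.1° here. β=5.7, B=168.5. 12·(0.0338 − sin(2π·0.0338)/(2π)) = 0.0030 → s = 42.0030

42.0030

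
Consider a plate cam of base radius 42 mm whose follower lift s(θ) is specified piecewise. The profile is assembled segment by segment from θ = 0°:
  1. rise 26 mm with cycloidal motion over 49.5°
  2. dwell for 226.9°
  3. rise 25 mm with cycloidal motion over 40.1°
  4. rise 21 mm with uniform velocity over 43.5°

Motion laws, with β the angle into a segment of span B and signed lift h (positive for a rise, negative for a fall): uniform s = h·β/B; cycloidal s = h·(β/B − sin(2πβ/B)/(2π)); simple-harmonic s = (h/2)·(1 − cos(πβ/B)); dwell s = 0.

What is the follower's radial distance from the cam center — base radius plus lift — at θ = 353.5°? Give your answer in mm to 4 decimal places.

seg 1 [0°–49.5°] cycloidal, h=26: full span → s += 26 → s = 26.0000
seg 2 [49.5°–276.4°] dwell: s stays 26.0000
seg 3 [276.4°–316.5°] cycloidal, h=25: full span → s += 25 → s = 51.0000
seg 4 [316.5°–360°] uniform, h=21: θ=353.5° here. β=37, B=43.5. 21·37/43.5 = 17.8621 → s = 68.8621
radial distance = base radius + s = 42 + 68.8621 = 110.8621

110.8621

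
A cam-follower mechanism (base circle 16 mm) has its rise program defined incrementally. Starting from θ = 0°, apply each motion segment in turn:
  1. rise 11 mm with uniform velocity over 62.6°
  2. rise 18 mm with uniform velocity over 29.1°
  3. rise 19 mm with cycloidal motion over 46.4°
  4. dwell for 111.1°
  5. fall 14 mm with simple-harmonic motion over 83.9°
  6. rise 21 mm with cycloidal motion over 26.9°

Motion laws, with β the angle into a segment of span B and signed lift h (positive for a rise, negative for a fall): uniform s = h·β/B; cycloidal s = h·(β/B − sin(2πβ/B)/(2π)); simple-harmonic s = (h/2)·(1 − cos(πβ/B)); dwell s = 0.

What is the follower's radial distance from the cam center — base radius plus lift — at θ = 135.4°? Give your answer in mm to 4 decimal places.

seg 1 [0°–62.6°] uniform, h=11: full span → s += 11 → s = 11.0000
seg 2 [62.6°–91.7°] uniform, h=18: full span → s += 18 → s = 29.0000
seg 3 [91.7°–138.1°] cycloidal, h=19: θ=135.4° here. β=43.7, B=46.4. 19·(0.9418 − sin(2π·0.9418)/(2π)) = 18.9755 → s = 47.9755
radial distance = base radius + s = 16 + 47.9755 = 63.9755

63.9755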